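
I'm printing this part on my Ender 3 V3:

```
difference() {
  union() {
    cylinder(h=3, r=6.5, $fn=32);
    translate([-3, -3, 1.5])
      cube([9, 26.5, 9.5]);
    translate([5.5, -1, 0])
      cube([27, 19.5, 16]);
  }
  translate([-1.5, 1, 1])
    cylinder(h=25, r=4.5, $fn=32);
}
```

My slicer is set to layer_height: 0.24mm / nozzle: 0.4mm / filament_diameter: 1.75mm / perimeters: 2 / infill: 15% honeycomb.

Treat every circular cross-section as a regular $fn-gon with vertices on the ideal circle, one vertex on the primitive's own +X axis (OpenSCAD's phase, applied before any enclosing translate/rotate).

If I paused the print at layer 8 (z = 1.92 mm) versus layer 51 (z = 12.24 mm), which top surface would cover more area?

layer 8 (z = 1.92 mm)

Layer 8 (z = 1.92): the r=6.5 cylinder gives a regular 32-gon of circumradius 6.5 (constant along its height) (area = (32/2)·6.500²·sin(360°/32) = 131.88 mm²); the cube at (-3, -3) (footprint 9×26.5) is included at this height (area 238.50 mm²); the cube at (5.5, -1) (footprint 27×19.5) is included at this height (area 526.50 mm²); Combining (union): the regions partially overlap — summed areas 896.88 mm² minus the doubly-counted overlap 88.82 mm² gives 808.06 mm² — area = 808.06 mm²; the cylinder at (-1.5, 1): section is a regular 32-gon, circumradius r=4.5 (area = (32/2)·4.500²·sin(360°/32) = 63.21 mm²); Taking the first minus the rest: starting from the result so far (808.06 mm²), the r=4.5 cylinder at (-1.5, 1) lies wholly inside it (removes its full 63.21 mm² and its 28.23 mm outline becomes a hole wall) — area = 744.85 mm². So its area = 744.85 mm². Layer 51 (z = 12.24): the cylinder is not intersected at this z (z outside [0, 3]); the cube at (-3, -3) does not reach this height (z outside [1.5, 11]); the cube at (5.5, -1) (footprint 27×19.5) is included at this height (area 526.50 mm²); Taking the union: only the 27×19.5 cube at (5.5, -1) is present, so the union is just that shape — area = 526.50 mm²; the r=4.5 cylinder at (-1.5, 1) gives a regular 32-gon of circumradius 4.5 (constant along its height) (area = (32/2)·4.500²·sin(360°/32) = 63.21 mm²); Subtracting the remaining from the first: starting from that combined region (526.50 mm²), the r=4.5 cylinder at (-1.5, 1) misses the remaining region (no effect) — area = 526.50 mm². So its area = 526.50 mm². Layer 8 is larger (744.85 vs 526.50 mm²).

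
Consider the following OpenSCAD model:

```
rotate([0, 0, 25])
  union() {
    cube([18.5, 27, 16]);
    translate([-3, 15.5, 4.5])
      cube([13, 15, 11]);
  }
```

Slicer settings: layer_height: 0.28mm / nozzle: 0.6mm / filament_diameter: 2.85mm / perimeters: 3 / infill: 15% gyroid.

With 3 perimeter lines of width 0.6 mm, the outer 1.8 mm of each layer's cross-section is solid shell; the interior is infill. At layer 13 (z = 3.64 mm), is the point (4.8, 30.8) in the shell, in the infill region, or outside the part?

shell

At z = 3.64 mm: the cube (footprint 18.5×27) is included at this height; the cube at (-3, 15.5) is absent (z outside [4.5, 15.5]); Taking the union: only the 18.5×27 cube is present, so the union is just that shape — 1 connected region; (whole slice rotated 25° about Z — lengths, areas and connectivity unchanged). Overall, the cross-section is a single solid region. Undo the 25° rotation: the query point maps to (17.367, 25.886) in the un-rotated model frame. The nearest boundary edge runs (18.50, 27.00)→(0.00, 27.00); distance from the point to it = 1.11 mm. The point is inside the cross-section, 1.11 mm from the nearest boundary — within the 1.8 mm shell band (3 × 0.6).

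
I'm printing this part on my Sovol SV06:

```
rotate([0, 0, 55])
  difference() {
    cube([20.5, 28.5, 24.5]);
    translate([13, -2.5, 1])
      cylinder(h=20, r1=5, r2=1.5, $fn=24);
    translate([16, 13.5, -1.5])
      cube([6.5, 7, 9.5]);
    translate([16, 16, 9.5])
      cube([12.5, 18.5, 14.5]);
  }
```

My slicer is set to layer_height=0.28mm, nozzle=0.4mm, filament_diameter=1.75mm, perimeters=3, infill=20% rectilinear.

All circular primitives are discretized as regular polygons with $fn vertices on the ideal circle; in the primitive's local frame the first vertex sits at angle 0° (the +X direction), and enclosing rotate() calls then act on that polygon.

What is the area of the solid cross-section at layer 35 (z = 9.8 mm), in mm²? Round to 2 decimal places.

524.95 mm²

At z = 9.8 mm: the 20.5×28.5 cube contributes its full rectangle (area 584.25 mm²); the cone at (13, -2.5) (r1=5→r2=1.5) has section circumradius 3.460 here — a regular 24-gon (area = (24/2)·3.460²·sin(360°/24) = 37.18 mm²); the cube at (16, 13.5) does not reach this height (z outside [-1.5, 8]); the cube at (16, 16) is present — its section is the full 12.5×18.5 rectangle (area 231.25 mm²); Taking the first minus the rest: starting from the 20.5×28.5 cube (584.25 mm²), the cone at (13, -2.5) partially overlaps it — only the 3.05 mm² overlap (of its 37.18 mm²) is removed, clipping the outline; the 12.5×18.5 cube at (16, 16) partially overlaps it — only the 56.25 mm² overlap (of its 231.25 mm²) is removed, clipping the outline — area = 524.95 mm²; (rotated 55° about Z; rotation is an isometry so areas/perimeters/island counts are preserved). Overall, the cross-section is a single solid region. Net area = 524.95 mm².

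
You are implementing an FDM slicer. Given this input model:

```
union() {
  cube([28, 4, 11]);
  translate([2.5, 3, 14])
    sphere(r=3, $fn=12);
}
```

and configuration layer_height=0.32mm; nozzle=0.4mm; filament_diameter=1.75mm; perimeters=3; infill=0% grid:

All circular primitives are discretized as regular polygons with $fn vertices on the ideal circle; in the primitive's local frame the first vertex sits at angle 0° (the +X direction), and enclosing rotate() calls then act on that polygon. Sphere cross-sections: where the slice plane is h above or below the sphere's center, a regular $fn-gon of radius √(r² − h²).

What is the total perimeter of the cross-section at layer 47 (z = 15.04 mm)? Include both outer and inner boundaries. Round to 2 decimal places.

At z = 15.04 mm: the cube does not reach this height (z outside [0, 11]); the r=3 sphere at (2.5, 3) slices to a regular 12-gon of circumradius 2.814 (√(r²−h²) with h=1.04 from center) (perimeter = 2·12·2.814·sin(180°/12) = 17.48 mm); Taking the union: only the r=3 sphere at (2.5, 3) is present, so the union is just that shape — boundary = 17.48 mm. Overall, the cross-section is a single solid region. Total boundary length (outer) = 17.48 mm.

17.48 mm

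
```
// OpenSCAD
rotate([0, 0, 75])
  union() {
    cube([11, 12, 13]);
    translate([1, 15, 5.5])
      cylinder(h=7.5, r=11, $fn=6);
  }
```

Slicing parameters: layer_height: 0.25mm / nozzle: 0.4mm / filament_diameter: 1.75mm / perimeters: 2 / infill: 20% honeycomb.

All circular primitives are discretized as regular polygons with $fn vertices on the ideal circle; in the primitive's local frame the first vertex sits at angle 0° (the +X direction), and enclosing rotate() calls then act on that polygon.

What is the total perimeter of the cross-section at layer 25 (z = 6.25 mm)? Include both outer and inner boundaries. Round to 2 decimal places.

81.17 mm

At z = 6.25 mm: the cube (footprint 11×12) is included at this height (perimeter 46.00 mm); the cylinder at (1, 15): section is a regular 6-gon, circumradius r=11 (perimeter = 2·6·11.000·sin(180°/6) = 66.00 mm); Combining (union): the regions partially overlap (shared area 54.72 mm²), so the edge portions inside another operand are dropped and the merged outline is re-measured after clipping — boundary = 81.17 mm; (rotated 75° about Z; rotation is an isometry so areas/perimeters/island counts are preserved). Overall, the cross-section is a single solid region. Total boundary length (outer) = 81.17 mm.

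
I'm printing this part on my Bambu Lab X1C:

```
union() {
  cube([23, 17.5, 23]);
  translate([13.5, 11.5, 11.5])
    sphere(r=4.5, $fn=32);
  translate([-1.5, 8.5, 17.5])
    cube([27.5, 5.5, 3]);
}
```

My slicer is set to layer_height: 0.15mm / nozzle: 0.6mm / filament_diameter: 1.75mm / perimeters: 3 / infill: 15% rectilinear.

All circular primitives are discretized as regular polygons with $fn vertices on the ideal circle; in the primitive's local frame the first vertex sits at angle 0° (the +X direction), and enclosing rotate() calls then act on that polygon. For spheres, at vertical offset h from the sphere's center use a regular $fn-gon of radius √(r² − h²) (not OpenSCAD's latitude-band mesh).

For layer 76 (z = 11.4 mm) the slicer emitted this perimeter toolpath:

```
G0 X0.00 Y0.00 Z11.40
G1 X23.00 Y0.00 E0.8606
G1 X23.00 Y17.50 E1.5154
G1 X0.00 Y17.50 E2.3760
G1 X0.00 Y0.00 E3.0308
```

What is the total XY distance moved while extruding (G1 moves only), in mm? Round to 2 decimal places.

81.00 mm

Sum the Euclidean lengths of each G1 segment: total = 81.00 mm.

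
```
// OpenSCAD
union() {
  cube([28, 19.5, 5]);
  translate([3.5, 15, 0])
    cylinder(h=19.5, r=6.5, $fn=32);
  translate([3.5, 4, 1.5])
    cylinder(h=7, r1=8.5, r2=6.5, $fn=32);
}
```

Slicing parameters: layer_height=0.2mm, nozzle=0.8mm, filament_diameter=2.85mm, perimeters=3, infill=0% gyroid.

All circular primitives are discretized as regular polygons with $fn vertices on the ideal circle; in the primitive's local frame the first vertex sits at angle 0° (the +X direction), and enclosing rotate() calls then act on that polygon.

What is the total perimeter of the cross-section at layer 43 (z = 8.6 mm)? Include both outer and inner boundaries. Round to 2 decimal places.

40.78 mm

At z = 8.6 mm: the cube is not intersected at this z (z outside [0, 5]); the cylinder at (3.5, 15): section is a regular 32-gon, circumradius r=6.5 (perimeter = 2·32·6.500·sin(180°/32) = 40.78 mm); the cone at (3.5, 4) is not intersected at this z (z outside [1.5, 8.5]); Taking the union: only the r=6.5 cylinder at (3.5, 15) is present, so the union is just that shape — boundary = 40.78 mm. Overall, the cross-section is a single solid region. Total boundary length (outer) = 40.78 mm.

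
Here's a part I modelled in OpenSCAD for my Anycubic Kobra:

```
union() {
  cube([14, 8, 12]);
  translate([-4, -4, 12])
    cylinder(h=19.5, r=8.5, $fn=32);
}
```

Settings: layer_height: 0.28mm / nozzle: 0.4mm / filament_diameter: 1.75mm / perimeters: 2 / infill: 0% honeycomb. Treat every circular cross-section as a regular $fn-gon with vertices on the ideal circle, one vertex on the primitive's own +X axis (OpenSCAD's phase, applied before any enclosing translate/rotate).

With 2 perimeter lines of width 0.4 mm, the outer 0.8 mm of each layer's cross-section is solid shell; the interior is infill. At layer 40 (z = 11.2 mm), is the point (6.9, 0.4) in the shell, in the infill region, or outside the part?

At z = 11.2 mm: the cube (footprint 14×8) is included at this height; the cylinder at (-4, -4) is absent (z outside [12, 31.5]); Merging all regions: only the 14×8 cube is present, so the union is just that shape — 1 connected region. Overall, the cross-section is a single solid region. The nearest boundary edge runs (0.00, 0.00)→(14.00, 0.00); distance from the point to it = 0.40 mm. The point is inside the cross-section, 0.40 mm from the nearest boundary — within the 0.8 mm shell band (2 × 0.4).

shell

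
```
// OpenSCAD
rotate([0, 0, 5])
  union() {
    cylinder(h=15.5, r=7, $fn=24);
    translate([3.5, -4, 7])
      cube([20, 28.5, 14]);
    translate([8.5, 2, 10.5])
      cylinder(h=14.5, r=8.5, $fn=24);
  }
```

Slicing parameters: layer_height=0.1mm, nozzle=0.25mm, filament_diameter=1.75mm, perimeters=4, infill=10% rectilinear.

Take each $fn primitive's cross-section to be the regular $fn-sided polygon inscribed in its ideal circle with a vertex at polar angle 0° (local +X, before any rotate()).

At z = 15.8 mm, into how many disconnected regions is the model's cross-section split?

1

At z = 15.8 mm: the cylinder does not reach this height (z outside [0, 15.5]); the cube at (3.5, -4) (footprint 20×28.5) is included at this height; the cylinder at (8.5, 2): section is a regular 24-gon, circumradius r=8.5; Combining (union): the regions partially overlap (shared area 171.80 mm²), so overlapping operands fuse into one piece — 1 connected region; (rotated 5° about Z; rotation is an isometry so areas/perimeters/island counts are preserved). The result has 1 disconnected region.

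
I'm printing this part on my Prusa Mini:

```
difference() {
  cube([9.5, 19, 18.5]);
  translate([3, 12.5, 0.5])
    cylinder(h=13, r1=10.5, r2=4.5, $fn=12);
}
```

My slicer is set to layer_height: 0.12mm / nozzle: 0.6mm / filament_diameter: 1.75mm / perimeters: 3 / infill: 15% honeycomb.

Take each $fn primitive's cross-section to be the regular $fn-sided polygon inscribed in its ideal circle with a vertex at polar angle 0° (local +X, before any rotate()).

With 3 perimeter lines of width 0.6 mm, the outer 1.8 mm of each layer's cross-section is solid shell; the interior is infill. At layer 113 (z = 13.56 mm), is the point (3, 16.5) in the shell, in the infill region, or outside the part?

At z = 13.56 mm: the 9.5×19 cube contributes its full rectangle; the cone at (3, 12.5) does not reach this height (z outside [0.5, 13.5]); Subtracting the remaining from the first: none of the subtracted shapes is present at this height, so the 9.5×19 cube is unchanged — 1 connected region. Overall, the cross-section is a single solid region. The nearest boundary edge runs (9.50, 19.00)→(0.00, 19.00); distance from the point to it = 2.50 mm. The point is inside the cross-section and 2.50 mm from the nearest boundary — more than the 1.8 mm shell width (3 × 0.6), so it's in the infill interior.

infill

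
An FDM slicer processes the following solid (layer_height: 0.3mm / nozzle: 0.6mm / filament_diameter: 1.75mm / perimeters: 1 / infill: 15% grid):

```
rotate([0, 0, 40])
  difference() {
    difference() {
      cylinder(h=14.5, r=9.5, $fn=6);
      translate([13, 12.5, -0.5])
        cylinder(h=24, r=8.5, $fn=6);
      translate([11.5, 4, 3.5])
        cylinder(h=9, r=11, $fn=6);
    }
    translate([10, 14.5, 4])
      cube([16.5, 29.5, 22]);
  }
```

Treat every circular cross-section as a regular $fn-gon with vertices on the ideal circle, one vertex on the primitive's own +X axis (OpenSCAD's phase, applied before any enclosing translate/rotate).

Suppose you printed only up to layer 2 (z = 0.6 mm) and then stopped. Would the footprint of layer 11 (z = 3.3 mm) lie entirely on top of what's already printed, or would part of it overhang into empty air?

Compare the two slices. At z = 0.6: the r=9.5 cylinder gives a regular 6-gon of circumradius 9.5 (constant along its height) (area = (6/2)·9.500²·sin(360°/6) = 234.48 mm²); the r=8.5 cylinder at (13, 12.5) gives a regular 6-gon of circumradius 8.5 (constant along its height) (area = (6/2)·8.500²·sin(360°/6) = 187.71 mm²); the cylinder at (11.5, 4) is not intersected at this z (z outside [3.5, 12.5]); Subtracting the remaining from the first: starting from the r=9.5 cylinder (234.48 mm²), the r=8.5 cylinder at (13, 12.5) misses the remaining region (no effect) — area = 234.48 mm²; the cube at (10, 14.5) is absent (z outside [4, 26]); Taking the first minus the rest: none of the subtracted shapes is present at this height, so that combined region is unchanged — area = 234.48 mm²; (whole slice rotated 40° about Z — lengths, areas and connectivity unchanged). At z = 3.3: the r=9.5 cylinder gives a regular 6-gon of circumradius 9.5 (constant along its height) (area = (6/2)·9.500²·sin(360°/6) = 234.48 mm²); the cylinder at (13, 12.5): section is a regular 6-gon, circumradius r=8.5 (area = (6/2)·8.500²·sin(360°/6) = 187.71 mm²); the cylinder at (11.5, 4) does not reach this height (z outside [3.5, 12.5]); Subtracting the remaining from the first: starting from the r=9.5 cylinder (234.48 mm²), the r=8.5 cylinder at (13, 12.5) misses the remaining region (no effect) — area = 234.48 mm²; the cube at (10, 14.5) is not intersected at this z (z outside [4, 26]); Taking the first minus the rest: none of the subtracted shapes is present at this height, so the result so far is unchanged — area = 234.48 mm²; (rotated 40° about Z; rotation is an isometry so areas/perimeters/island counts are preserved). Checking containment: the cross-section at z = 3.3 is a subset of the cross-section at z = 0.6.

entirely on top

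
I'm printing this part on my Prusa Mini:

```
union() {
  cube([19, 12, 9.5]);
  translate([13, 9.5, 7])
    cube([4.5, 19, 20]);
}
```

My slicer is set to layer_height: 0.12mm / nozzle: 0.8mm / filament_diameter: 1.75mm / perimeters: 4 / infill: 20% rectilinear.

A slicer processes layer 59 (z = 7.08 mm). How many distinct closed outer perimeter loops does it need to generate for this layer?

1

At z = 7.08 mm: the cube is present — its section is the full 19×12 rectangle; the 4.5×19 cube at (13, 9.5) contributes its full rectangle; Combining (union): the regions partially overlap (shared area 11.25 mm²), so overlapping operands fuse into one piece — 1 connected region. The result has 1 disconnected region.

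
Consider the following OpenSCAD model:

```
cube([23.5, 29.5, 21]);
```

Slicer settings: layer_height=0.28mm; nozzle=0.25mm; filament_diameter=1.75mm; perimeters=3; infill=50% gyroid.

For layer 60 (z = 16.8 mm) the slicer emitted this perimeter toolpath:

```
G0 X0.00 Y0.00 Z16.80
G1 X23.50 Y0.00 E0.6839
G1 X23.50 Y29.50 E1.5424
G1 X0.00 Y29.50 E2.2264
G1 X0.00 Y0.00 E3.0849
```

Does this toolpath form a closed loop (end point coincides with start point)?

yes

Start point (G0): (0.00, 0.00). End point (last G1): the path returns to the start — closed.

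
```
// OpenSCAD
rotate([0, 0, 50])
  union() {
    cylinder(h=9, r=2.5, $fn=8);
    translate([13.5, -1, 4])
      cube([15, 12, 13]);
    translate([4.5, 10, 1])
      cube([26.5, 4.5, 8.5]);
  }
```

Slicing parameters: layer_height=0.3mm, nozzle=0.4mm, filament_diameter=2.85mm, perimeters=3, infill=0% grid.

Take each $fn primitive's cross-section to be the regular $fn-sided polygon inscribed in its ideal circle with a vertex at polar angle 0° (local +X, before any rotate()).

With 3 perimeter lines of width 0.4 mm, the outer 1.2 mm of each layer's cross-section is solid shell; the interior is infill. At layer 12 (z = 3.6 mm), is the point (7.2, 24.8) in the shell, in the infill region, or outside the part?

At z = 3.6 mm: the r=2.5 cylinder gives a regular 8-gon of circumradius 2.5 (constant along its height); the cube at (13.5, -1) does not reach this height (z outside [4, 17]); the cube at (4.5, 10) is present — its section is the full 26.5×4.5 rectangle; Merging all regions: the 2 present regions are separate (no shared area or edge), so areas and boundary lengths simply add and each stays a separate island — 2 connected regions; (whole slice rotated 50° about Z — lengths, areas and connectivity unchanged). Overall, the cross-section has 2 separate islands. Undo the 50° rotation: the query point maps to (23.626, 10.426) in the un-rotated model frame. The nearest boundary edge runs (31.00, 10.00)→(4.50, 10.00); distance from the point to it = 0.43 mm. (Shell/infill is judged within the island containing the point — the largest one.) The point is inside the cross-section, 0.43 mm from the nearest boundary — within the 1.2 mm shell band (3 × 0.4).

shell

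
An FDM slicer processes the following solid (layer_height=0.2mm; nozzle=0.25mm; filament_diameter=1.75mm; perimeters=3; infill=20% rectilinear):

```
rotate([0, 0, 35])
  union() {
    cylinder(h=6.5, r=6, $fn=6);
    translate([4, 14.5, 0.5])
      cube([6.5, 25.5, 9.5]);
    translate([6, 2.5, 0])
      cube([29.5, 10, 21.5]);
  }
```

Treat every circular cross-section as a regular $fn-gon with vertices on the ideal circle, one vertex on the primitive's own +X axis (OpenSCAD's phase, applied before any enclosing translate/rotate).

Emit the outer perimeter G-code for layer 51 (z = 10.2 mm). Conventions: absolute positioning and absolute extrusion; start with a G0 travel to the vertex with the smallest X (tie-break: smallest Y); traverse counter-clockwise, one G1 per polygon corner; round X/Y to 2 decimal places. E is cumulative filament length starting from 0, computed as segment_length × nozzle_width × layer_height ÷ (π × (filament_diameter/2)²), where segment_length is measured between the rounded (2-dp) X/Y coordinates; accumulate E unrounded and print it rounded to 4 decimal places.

G0 X-2.25 Y13.68 Z10.20
G1 X3.48 Y5.49 E0.2078
G1 X27.65 Y22.41 E0.8211
G1 X21.91 Y30.60 E1.0290
G1 X-2.25 Y13.68 E1.6421

At z = 10.2 mm: the cylinder is not intersected at this z (z outside [0, 6.5]); the cube at (4, 14.5) is absent (z outside [0.5, 10]); the 29.5×10 cube at (6, 2.5) contributes its full rectangle; Combining (union): only the 29.5×10 cube at (6, 2.5) is present, so the union is just that shape — 1 connected region; (whole slice rotated 35° about Z — lengths, areas and connectivity unchanged). The outline is a single polygon with 4 vertices. Extrusion per mm of travel: 0.25 × 0.2 / (π × 0.875²) = 0.020788. Accumulating E over each segment gives final E = 1.6421.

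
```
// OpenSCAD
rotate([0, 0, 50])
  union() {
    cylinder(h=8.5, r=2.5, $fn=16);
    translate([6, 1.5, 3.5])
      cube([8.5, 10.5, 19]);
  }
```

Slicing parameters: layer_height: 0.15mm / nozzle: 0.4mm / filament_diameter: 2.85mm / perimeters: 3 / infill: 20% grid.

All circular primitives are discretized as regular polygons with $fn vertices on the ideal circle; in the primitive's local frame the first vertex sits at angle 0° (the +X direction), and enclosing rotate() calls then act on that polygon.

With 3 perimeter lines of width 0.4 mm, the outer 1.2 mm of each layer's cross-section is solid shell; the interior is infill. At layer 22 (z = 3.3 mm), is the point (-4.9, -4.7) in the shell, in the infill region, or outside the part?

At z = 3.3 mm: the cylinder: section is a regular 16-gon, circumradius r=2.5; the cube at (6, 1.5) does not reach this height (z outside [3.5, 22.5]); Merging all regions: only the r=2.5 cylinder is present, so the union is just that shape — 1 connected region; (rotated 50° about Z; rotation is an isometry so areas/perimeters/island counts are preserved). Overall, the cross-section is a single solid region. Undo the 50° rotation: the query point maps to (-6.750, 0.733) in the un-rotated model frame. The nearest boundary edge runs (-2.31, 0.96)→(-2.50, 0.00); distance from the point to it = 4.31 mm. The point is not inside any of the regions above, so it lies outside the cross-section (4.31 mm from the nearest boundary).

outside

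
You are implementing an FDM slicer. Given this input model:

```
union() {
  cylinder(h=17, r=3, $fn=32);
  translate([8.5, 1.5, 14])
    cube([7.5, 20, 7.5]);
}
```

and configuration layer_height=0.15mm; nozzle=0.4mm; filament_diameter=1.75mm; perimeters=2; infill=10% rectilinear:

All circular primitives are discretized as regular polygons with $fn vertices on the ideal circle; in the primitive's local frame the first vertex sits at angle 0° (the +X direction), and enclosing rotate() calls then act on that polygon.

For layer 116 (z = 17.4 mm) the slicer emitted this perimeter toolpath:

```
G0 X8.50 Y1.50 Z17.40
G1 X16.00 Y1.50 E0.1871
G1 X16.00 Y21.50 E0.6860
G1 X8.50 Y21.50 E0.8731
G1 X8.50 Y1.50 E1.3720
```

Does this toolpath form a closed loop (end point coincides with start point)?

Start point (G0): (8.50, 1.50). End point (last G1): the path returns to the start — closed.

yes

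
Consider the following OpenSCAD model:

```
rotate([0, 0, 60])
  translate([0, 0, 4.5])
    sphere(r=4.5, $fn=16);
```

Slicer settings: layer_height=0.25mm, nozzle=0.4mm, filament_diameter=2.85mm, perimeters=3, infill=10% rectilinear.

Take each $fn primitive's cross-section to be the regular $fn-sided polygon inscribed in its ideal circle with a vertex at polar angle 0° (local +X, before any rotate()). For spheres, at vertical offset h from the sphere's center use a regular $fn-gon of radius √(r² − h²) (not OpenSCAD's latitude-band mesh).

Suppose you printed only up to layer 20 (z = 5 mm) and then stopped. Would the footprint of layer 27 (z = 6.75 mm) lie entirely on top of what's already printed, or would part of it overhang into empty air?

entirely on top

Compare the two slices. At z = 5: the r=4.5 sphere slices to a regular 16-gon of circumradius 4.472 (√(r²−h²) with h=0.5 from center) (area = (16/2)·4.472²·sin(360°/16) = 61.23 mm²); (rotated 60° about Z; rotation is an isometry so areas/perimeters/island counts are preserved). At z = 6.75: the r=4.5 sphere contributes a regular 16-gon of circumradius √(4.5²−2.25²) = 3.897 (area = (16/2)·3.897²·sin(360°/16) = 46.50 mm²); (rotated 60° about Z; rotation is an isometry so areas/perimeters/island counts are preserved). Checking containment: the cross-section at z = 6.75 is a subset of the cross-section at z = 5.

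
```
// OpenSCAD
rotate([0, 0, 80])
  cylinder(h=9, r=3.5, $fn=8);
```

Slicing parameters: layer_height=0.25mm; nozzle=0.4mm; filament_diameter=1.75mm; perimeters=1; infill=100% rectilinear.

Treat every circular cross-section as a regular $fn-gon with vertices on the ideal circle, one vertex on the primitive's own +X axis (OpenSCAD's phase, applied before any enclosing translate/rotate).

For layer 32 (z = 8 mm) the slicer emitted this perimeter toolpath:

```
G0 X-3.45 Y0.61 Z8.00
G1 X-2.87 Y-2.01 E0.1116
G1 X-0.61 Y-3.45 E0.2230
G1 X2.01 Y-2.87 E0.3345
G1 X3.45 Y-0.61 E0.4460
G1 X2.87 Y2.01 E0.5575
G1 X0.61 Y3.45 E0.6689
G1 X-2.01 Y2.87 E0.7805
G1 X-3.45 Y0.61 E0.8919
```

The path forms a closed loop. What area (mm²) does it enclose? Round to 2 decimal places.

Apply the shoelace formula to the sequence of (X, Y) vertices; enclosed area = 34.72 mm².

34.72 mm²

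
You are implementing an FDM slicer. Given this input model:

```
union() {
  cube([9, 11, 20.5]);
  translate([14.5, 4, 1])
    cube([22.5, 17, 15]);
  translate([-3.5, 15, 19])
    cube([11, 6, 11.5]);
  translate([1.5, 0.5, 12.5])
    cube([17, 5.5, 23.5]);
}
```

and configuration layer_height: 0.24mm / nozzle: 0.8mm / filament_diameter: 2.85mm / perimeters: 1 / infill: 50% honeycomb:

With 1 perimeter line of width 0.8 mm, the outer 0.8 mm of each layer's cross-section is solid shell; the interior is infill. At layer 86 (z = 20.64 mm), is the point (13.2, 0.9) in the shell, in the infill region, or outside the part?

At z = 20.64 mm: the cube is absent (z outside [0, 20.5]); the cube at (14.5, 4) is not intersected at this z (z outside [1, 16]); the 11×6 cube at (-3.5, 15) contributes its full rectangle; the cube at (1.5, 0.5) is present — its section is the full 17×5.5 rectangle; Merging all regions: the 2 present regions are separate (no shared area or edge), so areas and boundary lengths simply add and each stays a separate island — 2 connected regions. Overall, the cross-section has 2 separate islands. The nearest boundary edge runs (18.50, 0.50)→(1.50, 0.50); distance from the point to it = 0.40 mm. (Shell/infill is judged within the island containing the point — the largest one.) The point is inside the cross-section, 0.40 mm from the nearest boundary — within the 0.8 mm shell band (1 × 0.8).

shell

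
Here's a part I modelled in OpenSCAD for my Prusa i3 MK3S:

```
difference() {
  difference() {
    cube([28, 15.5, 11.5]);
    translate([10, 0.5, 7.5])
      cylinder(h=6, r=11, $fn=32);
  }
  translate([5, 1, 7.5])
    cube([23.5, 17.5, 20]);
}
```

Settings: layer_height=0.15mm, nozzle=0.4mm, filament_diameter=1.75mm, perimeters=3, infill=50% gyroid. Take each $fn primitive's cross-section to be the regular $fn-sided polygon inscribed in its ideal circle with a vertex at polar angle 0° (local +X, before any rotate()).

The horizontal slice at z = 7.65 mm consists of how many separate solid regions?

At z = 7.65 mm: the cube is present — its section is the full 28×15.5 rectangle; the cylinder at (10, 0.5): section is a regular 32-gon, circumradius r=11; After the difference (first − rest): starting from the 28×15.5 cube, the r=11 cylinder at (10, 0.5) partially overlaps it — only the 196.41 mm² overlap (of its 377.69 mm²) is removed, clipping the outline — 1 connected region; the cube at (5, 1) (footprint 23.5×17.5) is included at this height; Subtracting the remaining from the first: starting from the result so far, the 23.5×17.5 cube at (5, 1) partially overlaps it — only the 194.20 mm² overlap (of its 411.25 mm²) is removed, clipping the outline — 2 connected regions. The result has 2 disconnected regions.

2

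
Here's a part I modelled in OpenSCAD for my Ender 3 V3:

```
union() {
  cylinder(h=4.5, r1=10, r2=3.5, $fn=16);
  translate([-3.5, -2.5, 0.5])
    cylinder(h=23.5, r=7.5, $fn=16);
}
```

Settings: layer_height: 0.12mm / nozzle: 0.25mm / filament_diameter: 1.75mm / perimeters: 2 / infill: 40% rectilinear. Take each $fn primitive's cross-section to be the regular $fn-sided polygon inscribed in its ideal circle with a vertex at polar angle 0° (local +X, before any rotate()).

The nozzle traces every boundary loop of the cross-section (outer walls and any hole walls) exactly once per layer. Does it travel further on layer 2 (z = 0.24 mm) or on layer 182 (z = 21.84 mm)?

Layer 2 (z = 0.24): the cone (r1=10→r2=3.5) has section circumradius 9.653 here — a regular 16-gon (perimeter = 2·16·9.653·sin(180°/16) = 60.26 mm); the cylinder at (-3.5, -2.5) is absent (z outside [0.5, 24]); Taking the union: only the cone is present, so the union is just that shape — boundary = 60.26 mm. So its perimeter = 60.26 mm. Layer 182 (z = 21.84): the cone does not reach this height (z outside [0, 4.5]); the r=7.5 cylinder at (-3.5, -2.5) gives a regular 16-gon of circumradius 7.5 (constant along its height) (perimeter = 2·16·7.500·sin(180°/16) = 46.82 mm); Taking the union: only the r=7.5 cylinder at (-3.5, -2.5) is present, so the union is just that shape — boundary = 46.82 mm. So its perimeter = 46.82 mm. Layer 2 is larger (60.26 vs 46.82 mm).

layer 2 (z = 0.24 mm)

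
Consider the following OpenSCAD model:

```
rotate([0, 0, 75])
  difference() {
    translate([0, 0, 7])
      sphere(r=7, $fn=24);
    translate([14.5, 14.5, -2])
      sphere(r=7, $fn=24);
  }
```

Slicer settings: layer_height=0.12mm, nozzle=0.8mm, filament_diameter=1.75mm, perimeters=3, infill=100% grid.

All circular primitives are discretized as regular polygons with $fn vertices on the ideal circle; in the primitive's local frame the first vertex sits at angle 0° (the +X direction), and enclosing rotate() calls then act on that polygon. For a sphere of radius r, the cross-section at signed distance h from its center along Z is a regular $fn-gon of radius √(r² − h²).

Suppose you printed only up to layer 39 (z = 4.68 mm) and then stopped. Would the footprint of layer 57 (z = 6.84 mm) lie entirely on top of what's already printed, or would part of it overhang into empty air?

Compare the two slices. At z = 4.68: the r=7 sphere contributes a regular 24-gon of circumradius √(7²−2.32²) = 6.604 (area = (24/2)·6.604²·sin(360°/24) = 135.47 mm²); the r=7 sphere at (14.5, 14.5) slices to a regular 24-gon of circumradius 2.092 (√(r²−h²) with h=6.68 from center) (area = (24/2)·2.092²·sin(360°/24) = 13.60 mm²); After the difference (first − rest): starting from the r=7 sphere (135.47 mm²), the r=7 sphere at (14.5, 14.5) misses the remaining region (no effect) — area = 135.47 mm²; (rotated 75° about Z; rotation is an isometry so areas/perimeters/island counts are preserved). At z = 6.84: the sphere: section is a regular 24-gon, circumradius = √(r²−h²) = √(7²−0.16²) = 6.998 (area = (24/2)·6.998²·sin(360°/24) = 152.11 mm²); the sphere at (14.5, 14.5) is not intersected at this z (|z−center|=8.840 > r=7); Subtracting the remaining from the first: none of the subtracted shapes is present at this height, so the r=7 sphere is unchanged — area = 152.11 mm²; (rotated 75° about Z; rotation is an isometry so areas/perimeters/island counts are preserved). Checking containment: at z = 6.84 the cross-section extends beyond the z = 4.68 cross-section by about 16.64 mm².

part overhangs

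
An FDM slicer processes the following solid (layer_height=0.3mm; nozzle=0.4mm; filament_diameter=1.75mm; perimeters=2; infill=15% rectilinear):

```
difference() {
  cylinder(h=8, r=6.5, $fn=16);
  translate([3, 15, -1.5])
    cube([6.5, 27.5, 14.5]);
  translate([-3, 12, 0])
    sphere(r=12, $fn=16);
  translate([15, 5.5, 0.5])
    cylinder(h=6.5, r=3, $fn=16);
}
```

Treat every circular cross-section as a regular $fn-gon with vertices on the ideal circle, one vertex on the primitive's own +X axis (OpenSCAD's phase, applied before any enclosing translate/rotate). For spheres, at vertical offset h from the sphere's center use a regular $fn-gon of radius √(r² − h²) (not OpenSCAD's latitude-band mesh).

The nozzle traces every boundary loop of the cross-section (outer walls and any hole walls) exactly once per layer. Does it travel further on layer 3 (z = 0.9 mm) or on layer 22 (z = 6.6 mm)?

layer 22 (z = 6.6 mm)

Layer 3 (z = 0.9): the cylinder: section is a regular 16-gon, circumradius r=6.5 (perimeter = 2·16·6.500·sin(180°/16) = 40.58 mm); the cube at (3, 15) (footprint 6.5×27.5) is included at this height (perimeter 68.00 mm); the sphere at (-3, 12): section is a regular 16-gon, circumradius = √(r²−h²) = √(12²−0.9²) = 11.966 (perimeter = 2·16·11.966·sin(180°/16) = 74.70 mm); the r=3 cylinder at (15, 5.5) contributes a regular 16-gon of circumradius 3 (perimeter = 2·16·3.000·sin(180°/16) = 18.73 mm); Subtracting the remaining from the first: starting from the r=6.5 cylinder, the 6.5×27.5 cube at (3, 15) misses the remaining region (no effect); the r=12 sphere at (-3, 12) partially overlaps it — only the 50.27 mm² overlap (of its 438.37 mm²) is removed, clipping the outline; the r=3 cylinder at (15, 5.5) misses the remaining region (no effect) — boundary = 37.35 mm. So its perimeter = 37.35 mm. Layer 22 (z = 6.6): the cylinder: section is a regular 16-gon, circumradius r=6.5 (perimeter = 2·16·6.500·sin(180°/16) = 40.58 mm); the cube at (3, 15) is present — its section is the full 6.5×27.5 rectangle (perimeter 68.00 mm); the r=12 sphere at (-3, 12) contributes a regular 16-gon of circumradius √(12²−6.6²) = 10.022 (perimeter = 2·16·10.022·sin(180°/16) = 62.57 mm); the r=3 cylinder at (15, 5.5) gives a regular 16-gon of circumradius 3 (constant along its height) (perimeter = 2·16·3.000·sin(180°/16) = 18.73 mm); After the difference (first − rest): starting from the r=6.5 cylinder, the 6.5×27.5 cube at (3, 15) misses the remaining region (no effect); the r=12 sphere at (-3, 12) partially overlaps it — only the 27.69 mm² overlap (of its 307.49 mm²) is removed, clipping the outline; the r=3 cylinder at (15, 5.5) misses the remaining region (no effect) — boundary = 39.44 mm. So its perimeter = 39.44 mm. Layer 22 is larger (39.44 vs 37.35 mm).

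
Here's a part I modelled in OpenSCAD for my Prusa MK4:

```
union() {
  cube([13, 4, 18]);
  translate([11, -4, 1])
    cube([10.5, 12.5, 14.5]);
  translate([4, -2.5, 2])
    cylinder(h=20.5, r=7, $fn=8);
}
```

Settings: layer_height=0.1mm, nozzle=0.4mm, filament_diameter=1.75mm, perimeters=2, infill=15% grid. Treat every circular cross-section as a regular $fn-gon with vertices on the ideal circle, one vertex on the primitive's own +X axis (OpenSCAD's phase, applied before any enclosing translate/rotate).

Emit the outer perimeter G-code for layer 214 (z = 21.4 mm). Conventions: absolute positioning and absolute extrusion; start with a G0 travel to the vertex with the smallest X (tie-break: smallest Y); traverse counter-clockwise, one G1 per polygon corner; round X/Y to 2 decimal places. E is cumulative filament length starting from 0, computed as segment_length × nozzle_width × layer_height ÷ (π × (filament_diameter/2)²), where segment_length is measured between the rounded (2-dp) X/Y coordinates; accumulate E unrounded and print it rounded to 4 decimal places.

G0 X-3.00 Y-2.50 Z21.40
G1 X-0.95 Y-7.45 E0.0891
G1 X4.00 Y-9.50 E0.1782
G1 X8.95 Y-7.45 E0.2673
G1 X11.00 Y-2.50 E0.3564
G1 X8.95 Y2.45 E0.4455
G1 X4.00 Y4.50 E0.5346
G1 X-0.95 Y2.45 E0.6237
G1 X-3.00 Y-2.50 E0.7128

At z = 21.4 mm: the cube is absent (z outside [0, 18]); the cube at (11, -4) is not intersected at this z (z outside [1, 15.5]); the r=7 cylinder at (4, -2.5) contributes a regular 8-gon of circumradius 7; Merging all regions: only the r=7 cylinder at (4, -2.5) is present, so the union is just that shape — 1 connected region. The outline is a single polygon with 8 vertices. Extrusion per mm of travel: 0.4 × 0.1 / (π × 0.875²) = 0.016630. Accumulating E over each segment gives final E = 0.7128.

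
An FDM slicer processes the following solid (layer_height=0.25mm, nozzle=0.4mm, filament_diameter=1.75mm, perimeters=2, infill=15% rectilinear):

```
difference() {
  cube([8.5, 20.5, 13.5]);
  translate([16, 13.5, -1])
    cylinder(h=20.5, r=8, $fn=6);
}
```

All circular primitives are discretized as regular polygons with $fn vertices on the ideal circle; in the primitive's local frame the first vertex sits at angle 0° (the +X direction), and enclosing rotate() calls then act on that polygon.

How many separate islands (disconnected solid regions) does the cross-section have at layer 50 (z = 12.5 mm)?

1

At z = 12.5 mm: the cube (footprint 8.5×20.5) is included at this height; the r=8 cylinder at (16, 13.5) gives a regular 6-gon of circumradius 8 (constant along its height); Taking the first minus the rest: starting from the 8.5×20.5 cube, the r=8 cylinder at (16, 13.5) partially overlaps it — only the 0.43 mm² overlap (of its 166.28 mm²) is removed, clipping the outline — 1 connected region. Overall, the cross-section is a single solid region. Island count = 1.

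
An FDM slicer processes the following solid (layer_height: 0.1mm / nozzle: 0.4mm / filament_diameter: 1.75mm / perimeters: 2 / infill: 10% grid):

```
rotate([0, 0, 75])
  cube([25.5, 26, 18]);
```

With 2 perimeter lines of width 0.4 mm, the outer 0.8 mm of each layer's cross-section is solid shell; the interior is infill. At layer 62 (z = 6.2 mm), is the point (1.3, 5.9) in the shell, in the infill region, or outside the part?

shell

At z = 6.2 mm: the cube is present — its section is the full 25.5×26 rectangle; (rotated 75° about Z; rotation is an isometry so areas/perimeters/island counts are preserved). Overall, the cross-section is a single solid region. Undo the 75° rotation: the query point maps to (6.035, 0.271) in the un-rotated model frame. The nearest boundary edge runs (0.00, 0.00)→(25.50, 0.00); distance from the point to it = 0.27 mm. The point is inside the cross-section, 0.27 mm from the nearest boundary — within the 0.8 mm shell band (2 × 0.4).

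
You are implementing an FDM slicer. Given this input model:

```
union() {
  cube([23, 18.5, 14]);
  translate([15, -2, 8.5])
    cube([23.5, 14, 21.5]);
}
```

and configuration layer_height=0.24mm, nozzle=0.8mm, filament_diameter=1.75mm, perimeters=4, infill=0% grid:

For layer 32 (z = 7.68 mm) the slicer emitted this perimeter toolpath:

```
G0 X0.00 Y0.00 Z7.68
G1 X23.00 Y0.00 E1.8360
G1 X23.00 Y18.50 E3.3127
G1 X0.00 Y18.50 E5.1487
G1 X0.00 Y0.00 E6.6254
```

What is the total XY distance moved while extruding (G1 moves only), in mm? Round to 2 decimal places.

Sum the Euclidean lengths of each G1 segment: total = 83.00 mm.

83.00 mm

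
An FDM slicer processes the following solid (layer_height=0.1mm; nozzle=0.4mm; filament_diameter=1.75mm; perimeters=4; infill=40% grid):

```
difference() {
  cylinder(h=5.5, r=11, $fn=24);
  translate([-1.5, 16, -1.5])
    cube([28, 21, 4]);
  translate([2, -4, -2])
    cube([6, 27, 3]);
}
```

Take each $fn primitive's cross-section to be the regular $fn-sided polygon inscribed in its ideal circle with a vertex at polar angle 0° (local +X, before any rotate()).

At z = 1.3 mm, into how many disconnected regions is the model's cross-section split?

At z = 1.3 mm: the r=11 cylinder gives a regular 24-gon of circumradius 11 (constant along its height); the cube at (-1.5, 16) (footprint 28×21) is included at this height; the cube at (2, -4) does not reach this height (z outside [-2, 1]); After the difference (first − rest): starting from the r=11 cylinder, the 28×21 cube at (-1.5, 16) misses the remaining region (no effect) — 1 connected region. The result has 1 disconnected region.

1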